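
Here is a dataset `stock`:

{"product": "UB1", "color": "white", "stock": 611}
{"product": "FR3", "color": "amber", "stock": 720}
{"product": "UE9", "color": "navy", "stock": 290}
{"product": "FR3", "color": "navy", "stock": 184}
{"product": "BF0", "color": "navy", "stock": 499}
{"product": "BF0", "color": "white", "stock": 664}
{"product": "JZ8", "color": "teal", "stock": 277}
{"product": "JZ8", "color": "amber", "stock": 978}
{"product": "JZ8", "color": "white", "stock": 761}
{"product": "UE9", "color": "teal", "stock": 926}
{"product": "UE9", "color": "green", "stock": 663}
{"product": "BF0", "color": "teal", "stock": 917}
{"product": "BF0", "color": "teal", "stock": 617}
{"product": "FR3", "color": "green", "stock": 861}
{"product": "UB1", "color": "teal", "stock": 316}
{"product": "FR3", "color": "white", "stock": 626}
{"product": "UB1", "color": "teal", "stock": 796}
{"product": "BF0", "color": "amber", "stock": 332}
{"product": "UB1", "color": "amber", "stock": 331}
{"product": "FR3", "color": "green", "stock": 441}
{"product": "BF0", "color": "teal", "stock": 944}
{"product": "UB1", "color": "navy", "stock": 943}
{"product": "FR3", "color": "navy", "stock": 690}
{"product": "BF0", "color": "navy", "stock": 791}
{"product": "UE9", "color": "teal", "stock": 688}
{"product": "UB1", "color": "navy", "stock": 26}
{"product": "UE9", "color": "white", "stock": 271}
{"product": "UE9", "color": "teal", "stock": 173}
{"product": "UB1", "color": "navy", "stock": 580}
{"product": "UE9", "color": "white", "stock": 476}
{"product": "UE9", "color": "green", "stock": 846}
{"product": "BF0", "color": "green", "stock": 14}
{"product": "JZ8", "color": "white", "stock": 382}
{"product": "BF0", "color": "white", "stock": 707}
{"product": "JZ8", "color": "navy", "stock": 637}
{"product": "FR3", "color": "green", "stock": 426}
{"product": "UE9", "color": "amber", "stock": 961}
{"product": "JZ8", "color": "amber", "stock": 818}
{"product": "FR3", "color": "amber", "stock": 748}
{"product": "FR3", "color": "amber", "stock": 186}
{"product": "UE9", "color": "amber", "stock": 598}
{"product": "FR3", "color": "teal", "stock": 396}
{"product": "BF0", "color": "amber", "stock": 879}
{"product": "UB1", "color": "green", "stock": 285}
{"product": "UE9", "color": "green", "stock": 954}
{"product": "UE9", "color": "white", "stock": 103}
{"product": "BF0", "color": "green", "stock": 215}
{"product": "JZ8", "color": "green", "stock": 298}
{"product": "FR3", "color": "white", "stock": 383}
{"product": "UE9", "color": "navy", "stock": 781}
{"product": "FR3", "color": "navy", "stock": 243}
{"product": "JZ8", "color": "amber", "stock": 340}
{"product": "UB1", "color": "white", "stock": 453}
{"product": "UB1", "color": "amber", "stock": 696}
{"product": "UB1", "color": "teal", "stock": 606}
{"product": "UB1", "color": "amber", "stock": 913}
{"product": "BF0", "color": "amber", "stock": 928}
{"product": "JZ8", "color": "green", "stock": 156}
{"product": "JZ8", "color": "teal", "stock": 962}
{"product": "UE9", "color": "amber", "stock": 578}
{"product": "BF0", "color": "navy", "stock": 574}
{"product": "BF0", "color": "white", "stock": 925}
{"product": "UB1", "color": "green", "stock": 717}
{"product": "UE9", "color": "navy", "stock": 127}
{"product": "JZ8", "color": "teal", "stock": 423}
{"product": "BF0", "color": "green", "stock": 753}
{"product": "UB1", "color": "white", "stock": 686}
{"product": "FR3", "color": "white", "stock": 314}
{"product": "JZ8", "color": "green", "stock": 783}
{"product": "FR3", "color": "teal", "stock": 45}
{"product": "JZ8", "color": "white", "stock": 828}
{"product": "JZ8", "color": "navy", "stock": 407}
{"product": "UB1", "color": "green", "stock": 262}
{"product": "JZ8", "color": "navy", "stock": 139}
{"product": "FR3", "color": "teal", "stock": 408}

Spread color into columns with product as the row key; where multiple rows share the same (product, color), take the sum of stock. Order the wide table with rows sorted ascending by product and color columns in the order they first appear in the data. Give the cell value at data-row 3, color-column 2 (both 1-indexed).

2136

With rows sorted ascending by product, row 3 is product=JZ8. color columns in first-appearance order: white, amber, navy, teal, green; column 2 is amber.
Long rows with product=JZ8, color=amber: 978 + 818 + 340 = 2136.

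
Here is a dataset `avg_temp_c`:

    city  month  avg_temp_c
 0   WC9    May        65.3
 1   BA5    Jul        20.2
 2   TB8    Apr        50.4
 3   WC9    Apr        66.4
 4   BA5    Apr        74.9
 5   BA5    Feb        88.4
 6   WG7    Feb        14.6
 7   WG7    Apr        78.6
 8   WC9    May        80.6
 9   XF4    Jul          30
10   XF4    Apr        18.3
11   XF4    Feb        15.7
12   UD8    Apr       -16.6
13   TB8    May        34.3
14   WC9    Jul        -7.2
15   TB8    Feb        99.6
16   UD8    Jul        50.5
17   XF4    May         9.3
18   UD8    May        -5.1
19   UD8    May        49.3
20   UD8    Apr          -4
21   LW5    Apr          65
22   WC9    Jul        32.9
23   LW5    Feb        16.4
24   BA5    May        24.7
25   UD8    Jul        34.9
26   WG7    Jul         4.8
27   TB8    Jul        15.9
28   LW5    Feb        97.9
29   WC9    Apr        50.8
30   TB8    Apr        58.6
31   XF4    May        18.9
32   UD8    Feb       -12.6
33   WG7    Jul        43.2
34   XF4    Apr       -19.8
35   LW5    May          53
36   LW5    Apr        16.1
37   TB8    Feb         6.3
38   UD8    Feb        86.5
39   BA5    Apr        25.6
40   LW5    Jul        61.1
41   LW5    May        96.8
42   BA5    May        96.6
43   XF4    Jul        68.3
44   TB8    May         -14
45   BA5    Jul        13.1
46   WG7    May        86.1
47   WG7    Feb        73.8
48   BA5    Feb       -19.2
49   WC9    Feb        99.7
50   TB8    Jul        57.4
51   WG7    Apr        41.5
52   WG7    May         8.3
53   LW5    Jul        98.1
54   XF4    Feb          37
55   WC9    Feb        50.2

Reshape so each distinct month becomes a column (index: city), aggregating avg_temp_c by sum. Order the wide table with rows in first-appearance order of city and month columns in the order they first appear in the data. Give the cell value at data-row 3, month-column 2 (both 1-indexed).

73.3

With rows in first-appearance order of city, row 3 is city=TB8. month columns in first-appearance order: May, Jul, Apr, Feb; column 2 is Jul.
Long rows with city=TB8, month=Jul: 15.9 + 57.4 = 73.3.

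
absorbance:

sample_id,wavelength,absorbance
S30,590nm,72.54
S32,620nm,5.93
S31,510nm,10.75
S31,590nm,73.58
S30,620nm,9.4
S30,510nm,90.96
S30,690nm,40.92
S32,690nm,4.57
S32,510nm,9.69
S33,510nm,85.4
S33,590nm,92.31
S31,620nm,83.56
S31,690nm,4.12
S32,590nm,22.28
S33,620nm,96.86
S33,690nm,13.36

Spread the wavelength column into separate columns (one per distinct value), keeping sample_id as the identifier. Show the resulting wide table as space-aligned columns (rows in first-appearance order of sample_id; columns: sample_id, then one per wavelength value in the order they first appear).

Columns: sample_id plus the 4 distinct wavelength values (590nm, 620nm, 510nm, 690nm).
For example, row S30 column 590nm takes absorbance=72.54 from the long row (S30, 590nm).

sample_id  590nm  620nm  510nm  690nm
S30        72.54  9.4    90.96  40.92
S32        22.28  5.93   9.69   4.57 
S31        73.58  83.56  10.75  4.12 
S33        92.31  96.86  85.4   13.36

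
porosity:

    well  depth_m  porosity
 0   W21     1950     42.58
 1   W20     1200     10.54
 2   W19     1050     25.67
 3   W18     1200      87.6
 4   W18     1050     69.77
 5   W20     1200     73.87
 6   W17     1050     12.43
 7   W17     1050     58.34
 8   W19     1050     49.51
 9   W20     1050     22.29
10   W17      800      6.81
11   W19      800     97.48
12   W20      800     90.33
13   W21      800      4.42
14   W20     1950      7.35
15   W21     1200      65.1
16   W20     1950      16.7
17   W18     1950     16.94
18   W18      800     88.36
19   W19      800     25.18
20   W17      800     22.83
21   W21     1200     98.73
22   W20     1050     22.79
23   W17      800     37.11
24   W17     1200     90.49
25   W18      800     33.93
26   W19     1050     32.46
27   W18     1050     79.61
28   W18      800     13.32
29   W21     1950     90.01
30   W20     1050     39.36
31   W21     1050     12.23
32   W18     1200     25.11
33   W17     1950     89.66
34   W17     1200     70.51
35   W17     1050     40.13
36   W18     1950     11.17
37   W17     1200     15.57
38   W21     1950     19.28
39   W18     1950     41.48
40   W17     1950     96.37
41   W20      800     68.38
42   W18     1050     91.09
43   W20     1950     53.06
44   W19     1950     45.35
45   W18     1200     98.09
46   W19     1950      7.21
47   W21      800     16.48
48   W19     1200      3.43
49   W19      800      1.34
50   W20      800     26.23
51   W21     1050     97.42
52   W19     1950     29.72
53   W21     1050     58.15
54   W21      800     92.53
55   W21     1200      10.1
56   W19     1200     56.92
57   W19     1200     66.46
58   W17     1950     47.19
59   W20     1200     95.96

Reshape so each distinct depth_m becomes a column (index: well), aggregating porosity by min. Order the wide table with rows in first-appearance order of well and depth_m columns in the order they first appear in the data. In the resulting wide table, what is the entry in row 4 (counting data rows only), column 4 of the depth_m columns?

With rows in first-appearance order of well, row 4 is well=W18. depth_m columns in first-appearance order: 1950, 1200, 1050, 800; column 4 is 800.
Long rows with well=W18, depth_m=800: min(88.36, 33.93, 13.32) = 13.32.

13.32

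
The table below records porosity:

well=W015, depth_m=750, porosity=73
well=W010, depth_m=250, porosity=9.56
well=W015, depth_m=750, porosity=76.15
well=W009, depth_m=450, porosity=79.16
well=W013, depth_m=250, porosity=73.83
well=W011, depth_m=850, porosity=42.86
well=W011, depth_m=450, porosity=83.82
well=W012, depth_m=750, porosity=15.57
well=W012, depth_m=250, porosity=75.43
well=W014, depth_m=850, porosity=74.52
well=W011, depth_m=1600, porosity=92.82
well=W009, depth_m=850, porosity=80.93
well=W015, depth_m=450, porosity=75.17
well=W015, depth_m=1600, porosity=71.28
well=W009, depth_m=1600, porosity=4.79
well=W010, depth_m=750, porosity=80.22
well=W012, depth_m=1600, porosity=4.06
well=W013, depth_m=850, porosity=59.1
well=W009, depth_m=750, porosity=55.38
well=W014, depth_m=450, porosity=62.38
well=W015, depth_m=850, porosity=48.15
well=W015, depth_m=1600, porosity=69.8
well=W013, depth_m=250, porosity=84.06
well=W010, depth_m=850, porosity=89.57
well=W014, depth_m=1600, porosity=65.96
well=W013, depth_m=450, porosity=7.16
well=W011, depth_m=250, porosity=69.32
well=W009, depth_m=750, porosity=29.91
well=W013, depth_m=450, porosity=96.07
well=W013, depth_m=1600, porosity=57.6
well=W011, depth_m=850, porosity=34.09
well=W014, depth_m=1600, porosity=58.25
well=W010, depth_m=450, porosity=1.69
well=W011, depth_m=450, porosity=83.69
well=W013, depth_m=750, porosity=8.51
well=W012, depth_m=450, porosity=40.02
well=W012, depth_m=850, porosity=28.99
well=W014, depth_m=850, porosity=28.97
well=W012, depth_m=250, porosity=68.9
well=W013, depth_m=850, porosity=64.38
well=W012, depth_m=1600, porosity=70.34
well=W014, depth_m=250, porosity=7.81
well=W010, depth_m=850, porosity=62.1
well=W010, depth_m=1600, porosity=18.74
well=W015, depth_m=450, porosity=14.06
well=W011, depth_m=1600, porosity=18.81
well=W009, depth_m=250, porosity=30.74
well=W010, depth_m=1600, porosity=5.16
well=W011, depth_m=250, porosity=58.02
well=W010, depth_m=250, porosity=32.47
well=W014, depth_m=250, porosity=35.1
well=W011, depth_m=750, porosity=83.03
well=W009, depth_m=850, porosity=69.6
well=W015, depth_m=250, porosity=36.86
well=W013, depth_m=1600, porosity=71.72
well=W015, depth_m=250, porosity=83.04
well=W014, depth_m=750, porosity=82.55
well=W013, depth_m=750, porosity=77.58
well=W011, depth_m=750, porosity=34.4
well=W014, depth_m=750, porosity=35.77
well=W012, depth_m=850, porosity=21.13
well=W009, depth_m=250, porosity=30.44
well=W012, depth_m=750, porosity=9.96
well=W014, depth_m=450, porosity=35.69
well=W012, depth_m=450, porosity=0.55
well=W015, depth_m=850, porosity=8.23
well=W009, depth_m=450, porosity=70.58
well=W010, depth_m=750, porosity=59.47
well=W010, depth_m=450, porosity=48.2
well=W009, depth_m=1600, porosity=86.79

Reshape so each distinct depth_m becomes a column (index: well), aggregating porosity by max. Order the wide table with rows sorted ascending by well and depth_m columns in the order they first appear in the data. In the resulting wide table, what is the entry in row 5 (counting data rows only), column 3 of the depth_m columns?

96.07

With rows sorted ascending by well, row 5 is well=W013. depth_m columns in first-appearance order: 750, 250, 450, 850, 1600; column 3 is 450.
Long rows with well=W013, depth_m=450: max(7.16, 96.07) = 96.07.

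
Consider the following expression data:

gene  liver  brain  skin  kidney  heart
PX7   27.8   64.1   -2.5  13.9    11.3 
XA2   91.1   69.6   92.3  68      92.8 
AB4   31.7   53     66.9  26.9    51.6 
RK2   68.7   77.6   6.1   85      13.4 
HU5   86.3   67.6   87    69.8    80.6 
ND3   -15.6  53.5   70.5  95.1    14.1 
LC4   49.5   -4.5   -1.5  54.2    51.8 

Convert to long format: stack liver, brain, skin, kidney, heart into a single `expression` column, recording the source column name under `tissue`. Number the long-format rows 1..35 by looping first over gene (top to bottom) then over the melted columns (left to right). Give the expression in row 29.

95.1

35 rows total (7 × 5). Row 29: index ⌊(29-1)/5⌋ = 5 into gene → ND3; (29-1) mod 5 = 3 into the melted columns → kidney.
So row 29 is (ND3, kidney, 95.1); expression = 95.1.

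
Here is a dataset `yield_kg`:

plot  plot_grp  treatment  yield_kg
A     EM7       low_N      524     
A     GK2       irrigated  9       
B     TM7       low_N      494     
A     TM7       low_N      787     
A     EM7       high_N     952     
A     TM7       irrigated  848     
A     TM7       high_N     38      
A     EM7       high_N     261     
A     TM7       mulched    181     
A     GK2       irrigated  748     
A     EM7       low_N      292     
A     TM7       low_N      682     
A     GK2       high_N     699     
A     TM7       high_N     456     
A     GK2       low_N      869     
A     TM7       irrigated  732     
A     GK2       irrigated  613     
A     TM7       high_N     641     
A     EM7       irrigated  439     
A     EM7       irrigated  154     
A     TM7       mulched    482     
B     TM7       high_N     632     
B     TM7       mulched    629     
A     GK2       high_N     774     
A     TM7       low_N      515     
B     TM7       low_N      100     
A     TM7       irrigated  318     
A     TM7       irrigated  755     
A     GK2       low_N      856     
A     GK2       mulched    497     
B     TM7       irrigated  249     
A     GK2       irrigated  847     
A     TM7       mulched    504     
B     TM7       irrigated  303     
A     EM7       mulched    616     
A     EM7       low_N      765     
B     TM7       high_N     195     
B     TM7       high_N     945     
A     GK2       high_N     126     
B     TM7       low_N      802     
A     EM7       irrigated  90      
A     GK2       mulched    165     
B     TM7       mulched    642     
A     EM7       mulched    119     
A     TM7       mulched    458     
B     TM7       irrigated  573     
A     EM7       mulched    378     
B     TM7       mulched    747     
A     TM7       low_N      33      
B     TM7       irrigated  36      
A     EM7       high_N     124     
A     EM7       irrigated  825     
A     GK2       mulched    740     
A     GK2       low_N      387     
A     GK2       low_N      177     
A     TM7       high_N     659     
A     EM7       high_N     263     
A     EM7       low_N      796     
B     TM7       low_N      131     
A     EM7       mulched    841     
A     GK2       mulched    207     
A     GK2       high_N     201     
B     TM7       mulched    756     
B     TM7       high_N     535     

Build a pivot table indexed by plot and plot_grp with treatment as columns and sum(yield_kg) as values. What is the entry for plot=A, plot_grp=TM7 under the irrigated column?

Rows with plot=A, plot_grp=TM7 and treatment=irrigated: yield_kg values are 848, 732, 318, 755.
848 + 732 + 318 + 755 = 2653.

2653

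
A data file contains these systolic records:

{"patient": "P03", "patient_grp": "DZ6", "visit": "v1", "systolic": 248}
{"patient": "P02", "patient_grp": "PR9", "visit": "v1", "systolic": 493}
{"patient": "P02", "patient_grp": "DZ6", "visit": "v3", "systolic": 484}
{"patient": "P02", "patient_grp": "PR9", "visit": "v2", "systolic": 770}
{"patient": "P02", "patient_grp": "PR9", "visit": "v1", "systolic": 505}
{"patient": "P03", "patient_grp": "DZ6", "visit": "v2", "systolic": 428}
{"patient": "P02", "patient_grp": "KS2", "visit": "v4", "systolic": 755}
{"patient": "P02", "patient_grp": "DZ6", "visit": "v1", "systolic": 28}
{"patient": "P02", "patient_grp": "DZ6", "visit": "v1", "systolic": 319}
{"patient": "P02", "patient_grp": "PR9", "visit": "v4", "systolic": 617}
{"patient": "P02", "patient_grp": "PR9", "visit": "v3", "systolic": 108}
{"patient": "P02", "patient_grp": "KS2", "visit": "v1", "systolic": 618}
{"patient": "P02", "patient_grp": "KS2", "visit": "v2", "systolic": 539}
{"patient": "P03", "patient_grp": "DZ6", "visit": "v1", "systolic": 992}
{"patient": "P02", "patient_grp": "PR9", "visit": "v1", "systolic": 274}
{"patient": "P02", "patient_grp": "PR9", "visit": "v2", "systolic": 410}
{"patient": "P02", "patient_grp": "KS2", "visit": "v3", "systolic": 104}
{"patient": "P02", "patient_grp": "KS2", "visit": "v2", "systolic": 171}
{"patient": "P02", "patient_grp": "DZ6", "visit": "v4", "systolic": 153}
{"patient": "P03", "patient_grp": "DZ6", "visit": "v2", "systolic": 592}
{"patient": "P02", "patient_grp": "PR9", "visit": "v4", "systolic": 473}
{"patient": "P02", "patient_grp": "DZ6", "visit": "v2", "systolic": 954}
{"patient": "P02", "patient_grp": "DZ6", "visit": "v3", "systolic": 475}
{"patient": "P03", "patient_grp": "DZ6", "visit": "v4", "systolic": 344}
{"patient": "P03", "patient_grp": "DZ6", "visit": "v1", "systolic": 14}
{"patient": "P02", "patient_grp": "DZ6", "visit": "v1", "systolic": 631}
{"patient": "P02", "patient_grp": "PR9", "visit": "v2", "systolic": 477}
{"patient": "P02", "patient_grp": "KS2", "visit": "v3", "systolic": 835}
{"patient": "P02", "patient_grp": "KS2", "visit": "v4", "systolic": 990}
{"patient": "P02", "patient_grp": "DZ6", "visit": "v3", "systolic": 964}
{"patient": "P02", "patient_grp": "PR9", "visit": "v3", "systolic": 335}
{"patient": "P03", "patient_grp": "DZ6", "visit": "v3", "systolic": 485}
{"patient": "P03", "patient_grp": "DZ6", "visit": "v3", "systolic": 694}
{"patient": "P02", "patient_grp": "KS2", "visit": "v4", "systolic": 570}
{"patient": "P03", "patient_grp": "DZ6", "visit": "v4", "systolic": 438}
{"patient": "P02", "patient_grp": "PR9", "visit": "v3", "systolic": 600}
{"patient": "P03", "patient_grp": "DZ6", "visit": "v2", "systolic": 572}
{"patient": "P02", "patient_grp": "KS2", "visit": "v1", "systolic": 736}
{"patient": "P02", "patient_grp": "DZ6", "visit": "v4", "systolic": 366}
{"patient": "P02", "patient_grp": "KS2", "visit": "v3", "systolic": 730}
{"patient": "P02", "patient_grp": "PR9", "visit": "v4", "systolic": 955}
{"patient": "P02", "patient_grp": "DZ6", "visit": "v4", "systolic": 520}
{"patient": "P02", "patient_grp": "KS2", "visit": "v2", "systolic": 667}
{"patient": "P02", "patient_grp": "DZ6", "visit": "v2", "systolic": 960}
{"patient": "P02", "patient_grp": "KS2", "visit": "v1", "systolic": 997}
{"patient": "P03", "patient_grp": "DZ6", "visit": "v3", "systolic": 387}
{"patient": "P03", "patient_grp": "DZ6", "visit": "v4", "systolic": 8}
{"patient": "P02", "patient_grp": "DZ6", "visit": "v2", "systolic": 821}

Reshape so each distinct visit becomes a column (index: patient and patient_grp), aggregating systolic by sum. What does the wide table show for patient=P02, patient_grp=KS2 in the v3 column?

Rows with patient=P02, patient_grp=KS2 and visit=v3: systolic values are 104, 835, 730.
104 + 835 + 730 = 1669.

1669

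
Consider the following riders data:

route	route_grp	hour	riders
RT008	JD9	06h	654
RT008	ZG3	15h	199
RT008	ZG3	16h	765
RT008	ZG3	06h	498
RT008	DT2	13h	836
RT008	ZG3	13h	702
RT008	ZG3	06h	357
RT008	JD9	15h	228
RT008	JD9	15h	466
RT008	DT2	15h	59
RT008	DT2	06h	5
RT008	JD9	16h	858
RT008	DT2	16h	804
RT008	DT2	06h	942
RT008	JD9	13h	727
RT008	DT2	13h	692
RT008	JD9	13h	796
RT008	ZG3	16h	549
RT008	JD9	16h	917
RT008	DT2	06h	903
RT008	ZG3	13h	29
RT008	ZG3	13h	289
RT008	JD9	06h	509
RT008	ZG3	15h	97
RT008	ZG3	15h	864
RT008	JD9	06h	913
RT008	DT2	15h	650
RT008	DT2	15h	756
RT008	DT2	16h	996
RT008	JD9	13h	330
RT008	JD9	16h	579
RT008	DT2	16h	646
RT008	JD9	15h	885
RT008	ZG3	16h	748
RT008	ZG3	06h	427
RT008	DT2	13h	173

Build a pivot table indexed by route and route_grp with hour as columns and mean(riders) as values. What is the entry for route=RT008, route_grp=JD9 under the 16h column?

784.67

Rows with route=RT008, route_grp=JD9 and hour=16h: riders values are 858, 917, 579.
(858 + 917 + 579) / 3 = 784.67.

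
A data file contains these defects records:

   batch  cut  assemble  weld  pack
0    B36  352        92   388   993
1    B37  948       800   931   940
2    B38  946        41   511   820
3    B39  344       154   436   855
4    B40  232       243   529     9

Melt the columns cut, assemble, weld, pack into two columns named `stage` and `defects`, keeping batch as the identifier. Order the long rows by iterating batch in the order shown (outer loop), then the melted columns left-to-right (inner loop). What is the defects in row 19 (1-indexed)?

20 rows total (5 × 4). Row 19: index ⌊(19-1)/4⌋ = 4 into batch → B40; (19-1) mod 4 = 2 into the melted columns → weld.
So row 19 is (B40, weld, 529); defects = 529.

529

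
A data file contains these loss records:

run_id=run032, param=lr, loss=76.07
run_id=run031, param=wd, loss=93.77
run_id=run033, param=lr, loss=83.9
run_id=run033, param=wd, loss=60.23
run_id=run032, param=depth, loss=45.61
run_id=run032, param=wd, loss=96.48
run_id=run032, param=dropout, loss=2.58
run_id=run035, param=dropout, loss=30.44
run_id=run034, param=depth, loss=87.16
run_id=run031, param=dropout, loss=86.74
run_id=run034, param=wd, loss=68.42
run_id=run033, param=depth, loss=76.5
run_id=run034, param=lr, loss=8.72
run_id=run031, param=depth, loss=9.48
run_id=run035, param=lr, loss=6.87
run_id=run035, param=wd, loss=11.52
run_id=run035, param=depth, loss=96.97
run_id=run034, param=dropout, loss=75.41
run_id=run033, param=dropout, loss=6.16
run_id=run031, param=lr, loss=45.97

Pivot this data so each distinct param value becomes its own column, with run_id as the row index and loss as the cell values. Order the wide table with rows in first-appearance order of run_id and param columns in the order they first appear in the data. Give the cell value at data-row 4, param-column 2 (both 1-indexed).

With rows in first-appearance order of run_id, row 4 is run_id=run035. param columns in first-appearance order: lr, wd, depth, dropout; column 2 is wd.
Long rows with run_id=run035, param=wd: loss = 11.52.

11.52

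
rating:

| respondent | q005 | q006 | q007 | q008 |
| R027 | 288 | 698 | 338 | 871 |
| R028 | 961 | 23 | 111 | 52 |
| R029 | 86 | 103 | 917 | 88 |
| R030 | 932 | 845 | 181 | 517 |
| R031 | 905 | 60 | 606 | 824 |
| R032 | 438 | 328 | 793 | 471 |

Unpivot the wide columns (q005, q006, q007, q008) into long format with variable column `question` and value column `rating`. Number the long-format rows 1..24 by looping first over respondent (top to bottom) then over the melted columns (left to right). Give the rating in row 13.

24 rows total (6 × 4). Row 13: index ⌊(13-1)/4⌋ = 3 into respondent → R030; (13-1) mod 4 = 0 into the melted columns → q005.
So row 13 is (R030, q005, 932); rating = 932.

932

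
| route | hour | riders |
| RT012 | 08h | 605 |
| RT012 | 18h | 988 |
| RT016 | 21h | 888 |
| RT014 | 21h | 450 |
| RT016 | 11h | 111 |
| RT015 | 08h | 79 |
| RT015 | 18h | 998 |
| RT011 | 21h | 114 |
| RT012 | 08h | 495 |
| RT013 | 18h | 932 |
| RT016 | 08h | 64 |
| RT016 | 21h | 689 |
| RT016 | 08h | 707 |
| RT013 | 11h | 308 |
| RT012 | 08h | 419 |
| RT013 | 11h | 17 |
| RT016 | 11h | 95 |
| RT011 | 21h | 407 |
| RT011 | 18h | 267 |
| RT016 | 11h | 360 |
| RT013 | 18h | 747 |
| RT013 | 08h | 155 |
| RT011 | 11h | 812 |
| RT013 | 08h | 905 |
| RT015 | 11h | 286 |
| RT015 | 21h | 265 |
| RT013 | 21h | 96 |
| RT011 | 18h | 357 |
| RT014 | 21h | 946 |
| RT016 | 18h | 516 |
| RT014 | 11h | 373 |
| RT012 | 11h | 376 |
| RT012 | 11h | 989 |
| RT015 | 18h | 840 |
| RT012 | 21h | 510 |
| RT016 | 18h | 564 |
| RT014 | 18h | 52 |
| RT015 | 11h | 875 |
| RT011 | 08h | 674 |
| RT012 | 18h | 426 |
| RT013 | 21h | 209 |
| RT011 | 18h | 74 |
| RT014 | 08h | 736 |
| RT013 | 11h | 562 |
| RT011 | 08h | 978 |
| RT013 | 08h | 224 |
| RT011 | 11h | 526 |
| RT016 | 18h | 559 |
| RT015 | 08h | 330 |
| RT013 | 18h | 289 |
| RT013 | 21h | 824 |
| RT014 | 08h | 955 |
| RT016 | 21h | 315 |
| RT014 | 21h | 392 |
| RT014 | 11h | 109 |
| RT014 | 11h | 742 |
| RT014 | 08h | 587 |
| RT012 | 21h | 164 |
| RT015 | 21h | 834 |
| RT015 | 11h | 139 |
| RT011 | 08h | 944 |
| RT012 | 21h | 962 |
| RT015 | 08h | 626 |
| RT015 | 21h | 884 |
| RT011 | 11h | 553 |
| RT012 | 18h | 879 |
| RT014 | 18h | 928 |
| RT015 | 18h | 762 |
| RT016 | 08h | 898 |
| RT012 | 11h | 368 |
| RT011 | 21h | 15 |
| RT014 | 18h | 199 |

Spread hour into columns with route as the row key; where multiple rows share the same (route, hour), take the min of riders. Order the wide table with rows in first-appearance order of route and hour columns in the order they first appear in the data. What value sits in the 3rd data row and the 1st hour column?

With rows in first-appearance order of route, row 3 is route=RT014. hour columns in first-appearance order: 08h, 18h, 21h, 11h; column 1 is 08h.
Long rows with route=RT014, hour=08h: min(736, 955, 587) = 587.

587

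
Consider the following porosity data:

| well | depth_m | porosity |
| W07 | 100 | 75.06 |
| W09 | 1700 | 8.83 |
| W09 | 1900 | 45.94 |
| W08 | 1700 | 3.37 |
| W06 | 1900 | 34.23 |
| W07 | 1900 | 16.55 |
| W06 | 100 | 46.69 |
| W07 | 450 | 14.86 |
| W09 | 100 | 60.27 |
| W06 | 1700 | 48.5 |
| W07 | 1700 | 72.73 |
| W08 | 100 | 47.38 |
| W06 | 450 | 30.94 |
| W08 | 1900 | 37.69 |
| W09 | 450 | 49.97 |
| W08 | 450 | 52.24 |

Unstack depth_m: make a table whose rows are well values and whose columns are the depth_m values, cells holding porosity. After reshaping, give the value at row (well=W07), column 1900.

16.55

Wide layout: rows indexed by well, columns are the 4 distinct depth_m values (100, 1700, 1900, 450).
Cell (well=W07, depth_m=1900) draws from the long row where well=W07 and depth_m=1900, which has porosity=16.55.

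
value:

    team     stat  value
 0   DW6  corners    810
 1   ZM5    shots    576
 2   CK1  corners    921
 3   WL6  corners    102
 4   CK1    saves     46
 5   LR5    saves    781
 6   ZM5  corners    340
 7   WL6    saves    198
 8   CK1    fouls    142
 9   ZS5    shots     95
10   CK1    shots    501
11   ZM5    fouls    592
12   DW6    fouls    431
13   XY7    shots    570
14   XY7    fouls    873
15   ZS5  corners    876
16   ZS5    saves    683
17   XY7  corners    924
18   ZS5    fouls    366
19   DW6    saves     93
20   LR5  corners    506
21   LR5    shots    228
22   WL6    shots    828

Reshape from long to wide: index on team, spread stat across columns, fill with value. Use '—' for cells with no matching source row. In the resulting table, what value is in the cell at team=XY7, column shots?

The long row with team=XY7, stat=shots has value=570.

570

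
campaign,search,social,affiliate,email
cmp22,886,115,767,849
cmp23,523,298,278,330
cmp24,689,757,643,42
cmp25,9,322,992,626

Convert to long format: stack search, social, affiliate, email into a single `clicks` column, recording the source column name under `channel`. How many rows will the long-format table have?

16

4 campaign values × 4 melted columns = 16 rows.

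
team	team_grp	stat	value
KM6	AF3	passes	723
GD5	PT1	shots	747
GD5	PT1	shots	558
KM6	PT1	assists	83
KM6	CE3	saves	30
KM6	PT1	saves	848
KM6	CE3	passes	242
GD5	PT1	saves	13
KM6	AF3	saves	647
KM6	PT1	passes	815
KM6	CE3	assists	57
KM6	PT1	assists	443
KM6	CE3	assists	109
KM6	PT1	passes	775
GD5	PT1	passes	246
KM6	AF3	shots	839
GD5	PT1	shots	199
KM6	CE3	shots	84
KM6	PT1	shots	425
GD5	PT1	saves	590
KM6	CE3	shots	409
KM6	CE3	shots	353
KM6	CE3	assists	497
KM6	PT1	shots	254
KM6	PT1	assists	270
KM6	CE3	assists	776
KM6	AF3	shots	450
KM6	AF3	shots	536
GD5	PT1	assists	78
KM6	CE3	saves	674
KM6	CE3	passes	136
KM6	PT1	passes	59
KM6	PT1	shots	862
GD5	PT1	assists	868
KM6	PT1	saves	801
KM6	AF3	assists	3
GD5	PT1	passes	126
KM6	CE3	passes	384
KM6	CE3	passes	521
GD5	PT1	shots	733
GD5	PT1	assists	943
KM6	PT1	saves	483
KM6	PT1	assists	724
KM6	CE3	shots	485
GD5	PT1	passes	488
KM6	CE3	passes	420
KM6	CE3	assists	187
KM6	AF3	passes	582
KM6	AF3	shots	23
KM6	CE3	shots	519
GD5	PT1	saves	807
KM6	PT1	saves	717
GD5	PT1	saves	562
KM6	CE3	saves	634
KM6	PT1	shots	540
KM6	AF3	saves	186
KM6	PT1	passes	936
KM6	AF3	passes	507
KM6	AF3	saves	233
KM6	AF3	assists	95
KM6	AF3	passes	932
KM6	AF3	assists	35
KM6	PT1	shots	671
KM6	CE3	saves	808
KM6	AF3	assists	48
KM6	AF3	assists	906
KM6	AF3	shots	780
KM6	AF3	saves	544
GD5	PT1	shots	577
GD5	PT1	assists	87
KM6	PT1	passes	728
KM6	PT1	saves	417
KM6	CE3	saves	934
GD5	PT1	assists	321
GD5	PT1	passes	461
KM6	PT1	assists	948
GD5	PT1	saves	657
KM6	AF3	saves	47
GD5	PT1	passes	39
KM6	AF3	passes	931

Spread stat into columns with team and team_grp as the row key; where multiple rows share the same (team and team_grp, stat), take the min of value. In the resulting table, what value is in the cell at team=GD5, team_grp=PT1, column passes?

Rows with team=GD5, team_grp=PT1 and stat=passes: value values are 246, 126, 488, 461, 39.
min(246, 126, 488, 461, 39) = 39.

39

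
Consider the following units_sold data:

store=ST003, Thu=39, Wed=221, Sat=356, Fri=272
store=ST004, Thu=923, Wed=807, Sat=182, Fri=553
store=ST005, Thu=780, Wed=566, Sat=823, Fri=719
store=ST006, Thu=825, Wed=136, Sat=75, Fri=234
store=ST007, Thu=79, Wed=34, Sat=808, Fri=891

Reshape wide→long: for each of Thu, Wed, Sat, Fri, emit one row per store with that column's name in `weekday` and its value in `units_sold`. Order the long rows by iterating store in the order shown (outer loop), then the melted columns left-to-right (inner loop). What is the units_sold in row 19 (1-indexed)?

808

20 rows total (5 × 4). Row 19: index ⌊(19-1)/4⌋ = 4 into store → ST007; (19-1) mod 4 = 2 into the melted columns → Sat.
So row 19 is (ST007, Sat, 808); units_sold = 808.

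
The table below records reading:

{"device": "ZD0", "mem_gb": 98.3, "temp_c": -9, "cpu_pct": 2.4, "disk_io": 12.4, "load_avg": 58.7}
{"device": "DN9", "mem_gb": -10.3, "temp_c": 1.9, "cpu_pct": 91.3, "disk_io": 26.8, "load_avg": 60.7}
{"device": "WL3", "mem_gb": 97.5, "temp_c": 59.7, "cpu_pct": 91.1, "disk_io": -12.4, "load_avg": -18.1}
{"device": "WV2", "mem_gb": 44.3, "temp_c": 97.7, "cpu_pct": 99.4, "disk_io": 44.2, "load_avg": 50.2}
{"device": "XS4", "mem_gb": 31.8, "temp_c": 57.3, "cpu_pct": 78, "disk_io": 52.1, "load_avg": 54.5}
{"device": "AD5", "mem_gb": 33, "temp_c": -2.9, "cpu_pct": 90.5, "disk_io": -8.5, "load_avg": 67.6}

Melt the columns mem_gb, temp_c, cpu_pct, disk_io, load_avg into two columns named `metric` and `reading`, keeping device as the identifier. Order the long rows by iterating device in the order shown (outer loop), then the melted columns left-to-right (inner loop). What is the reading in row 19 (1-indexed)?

30 rows total (6 × 5). Row 19: index ⌊(19-1)/5⌋ = 3 into device → WV2; (19-1) mod 5 = 3 into the melted columns → disk_io.
So row 19 is (WV2, disk_io, 44.2); reading = 44.2.

44.2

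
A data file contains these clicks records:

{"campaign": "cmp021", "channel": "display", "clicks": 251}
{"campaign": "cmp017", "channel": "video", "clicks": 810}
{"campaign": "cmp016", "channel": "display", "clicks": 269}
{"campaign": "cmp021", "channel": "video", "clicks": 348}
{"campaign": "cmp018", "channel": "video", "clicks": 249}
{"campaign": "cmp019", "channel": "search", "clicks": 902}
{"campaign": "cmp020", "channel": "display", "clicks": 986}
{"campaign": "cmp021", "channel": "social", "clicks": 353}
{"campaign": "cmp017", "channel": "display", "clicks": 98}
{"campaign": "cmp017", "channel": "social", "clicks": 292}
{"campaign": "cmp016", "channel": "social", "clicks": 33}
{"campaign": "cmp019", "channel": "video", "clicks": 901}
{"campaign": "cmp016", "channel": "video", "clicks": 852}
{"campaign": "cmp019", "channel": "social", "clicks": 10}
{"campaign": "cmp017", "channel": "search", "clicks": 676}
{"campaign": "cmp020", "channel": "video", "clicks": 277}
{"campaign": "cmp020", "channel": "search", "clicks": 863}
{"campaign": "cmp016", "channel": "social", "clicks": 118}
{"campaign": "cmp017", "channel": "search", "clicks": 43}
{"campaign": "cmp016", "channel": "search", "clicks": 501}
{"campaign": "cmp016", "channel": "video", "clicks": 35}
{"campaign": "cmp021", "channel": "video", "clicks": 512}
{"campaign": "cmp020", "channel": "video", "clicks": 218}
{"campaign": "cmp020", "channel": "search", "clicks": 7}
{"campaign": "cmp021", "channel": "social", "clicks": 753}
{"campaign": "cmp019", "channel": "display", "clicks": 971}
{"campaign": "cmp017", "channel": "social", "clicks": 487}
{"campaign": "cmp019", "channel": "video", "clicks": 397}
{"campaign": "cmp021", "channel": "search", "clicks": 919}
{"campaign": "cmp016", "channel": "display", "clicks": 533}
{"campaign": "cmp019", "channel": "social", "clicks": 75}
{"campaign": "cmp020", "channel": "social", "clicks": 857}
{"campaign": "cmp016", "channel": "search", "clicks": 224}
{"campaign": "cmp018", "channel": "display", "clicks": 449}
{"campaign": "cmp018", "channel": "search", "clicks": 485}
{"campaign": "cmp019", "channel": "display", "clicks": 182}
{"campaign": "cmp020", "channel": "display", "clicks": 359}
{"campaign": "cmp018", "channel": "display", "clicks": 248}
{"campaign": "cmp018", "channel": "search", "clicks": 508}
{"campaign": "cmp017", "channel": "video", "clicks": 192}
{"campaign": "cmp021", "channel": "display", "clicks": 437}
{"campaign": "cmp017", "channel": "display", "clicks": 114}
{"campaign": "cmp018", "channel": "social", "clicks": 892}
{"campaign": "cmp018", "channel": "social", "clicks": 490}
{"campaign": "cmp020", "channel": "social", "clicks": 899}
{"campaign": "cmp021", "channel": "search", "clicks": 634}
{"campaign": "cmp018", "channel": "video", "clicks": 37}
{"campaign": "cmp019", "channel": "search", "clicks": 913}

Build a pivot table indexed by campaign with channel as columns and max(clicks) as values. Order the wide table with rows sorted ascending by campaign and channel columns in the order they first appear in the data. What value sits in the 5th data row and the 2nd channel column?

With rows sorted ascending by campaign, row 5 is campaign=cmp020. channel columns in first-appearance order: display, video, search, social; column 2 is video.
Long rows with campaign=cmp020, channel=video: max(277, 218) = 277.

277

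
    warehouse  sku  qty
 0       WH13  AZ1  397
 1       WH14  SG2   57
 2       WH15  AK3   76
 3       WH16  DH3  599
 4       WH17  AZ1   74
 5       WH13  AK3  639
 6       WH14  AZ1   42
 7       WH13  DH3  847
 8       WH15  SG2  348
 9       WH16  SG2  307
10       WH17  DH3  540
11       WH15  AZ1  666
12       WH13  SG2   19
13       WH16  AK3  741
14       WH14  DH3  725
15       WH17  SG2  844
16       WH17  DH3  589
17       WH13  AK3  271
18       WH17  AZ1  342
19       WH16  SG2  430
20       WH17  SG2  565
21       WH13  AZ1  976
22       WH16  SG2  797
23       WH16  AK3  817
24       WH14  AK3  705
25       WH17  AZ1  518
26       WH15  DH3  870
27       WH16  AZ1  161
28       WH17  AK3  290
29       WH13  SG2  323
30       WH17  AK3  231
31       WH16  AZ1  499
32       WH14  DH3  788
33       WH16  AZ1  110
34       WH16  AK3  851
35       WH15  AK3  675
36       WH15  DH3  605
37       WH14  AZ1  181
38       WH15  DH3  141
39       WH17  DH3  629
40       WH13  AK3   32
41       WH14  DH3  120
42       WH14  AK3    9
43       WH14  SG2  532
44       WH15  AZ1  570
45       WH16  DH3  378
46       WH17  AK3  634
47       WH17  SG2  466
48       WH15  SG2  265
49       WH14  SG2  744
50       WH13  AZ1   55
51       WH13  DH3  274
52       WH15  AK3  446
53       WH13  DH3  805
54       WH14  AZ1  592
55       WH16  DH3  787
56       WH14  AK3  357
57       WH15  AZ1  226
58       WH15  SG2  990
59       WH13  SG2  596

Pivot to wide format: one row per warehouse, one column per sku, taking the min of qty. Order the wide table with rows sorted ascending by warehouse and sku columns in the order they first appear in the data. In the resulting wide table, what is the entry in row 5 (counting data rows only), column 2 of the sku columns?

With rows sorted ascending by warehouse, row 5 is warehouse=WH17. sku columns in first-appearance order: AZ1, SG2, AK3, DH3; column 2 is SG2.
Long rows with warehouse=WH17, sku=SG2: min(844, 565, 466) = 466.

466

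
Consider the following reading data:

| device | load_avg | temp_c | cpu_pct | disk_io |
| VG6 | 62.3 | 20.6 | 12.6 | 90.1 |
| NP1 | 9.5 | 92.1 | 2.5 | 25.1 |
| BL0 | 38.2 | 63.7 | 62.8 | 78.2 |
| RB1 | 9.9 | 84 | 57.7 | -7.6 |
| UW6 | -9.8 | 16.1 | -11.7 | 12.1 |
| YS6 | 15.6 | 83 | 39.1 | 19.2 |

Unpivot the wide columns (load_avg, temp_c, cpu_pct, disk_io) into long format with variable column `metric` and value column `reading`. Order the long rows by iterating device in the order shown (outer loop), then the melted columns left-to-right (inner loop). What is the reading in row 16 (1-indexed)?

-7.6

24 rows total (6 × 4). Row 16: index ⌊(16-1)/4⌋ = 3 into device → RB1; (16-1) mod 4 = 3 into the melted columns → disk_io.
So row 16 is (RB1, disk_io, -7.6); reading = -7.6.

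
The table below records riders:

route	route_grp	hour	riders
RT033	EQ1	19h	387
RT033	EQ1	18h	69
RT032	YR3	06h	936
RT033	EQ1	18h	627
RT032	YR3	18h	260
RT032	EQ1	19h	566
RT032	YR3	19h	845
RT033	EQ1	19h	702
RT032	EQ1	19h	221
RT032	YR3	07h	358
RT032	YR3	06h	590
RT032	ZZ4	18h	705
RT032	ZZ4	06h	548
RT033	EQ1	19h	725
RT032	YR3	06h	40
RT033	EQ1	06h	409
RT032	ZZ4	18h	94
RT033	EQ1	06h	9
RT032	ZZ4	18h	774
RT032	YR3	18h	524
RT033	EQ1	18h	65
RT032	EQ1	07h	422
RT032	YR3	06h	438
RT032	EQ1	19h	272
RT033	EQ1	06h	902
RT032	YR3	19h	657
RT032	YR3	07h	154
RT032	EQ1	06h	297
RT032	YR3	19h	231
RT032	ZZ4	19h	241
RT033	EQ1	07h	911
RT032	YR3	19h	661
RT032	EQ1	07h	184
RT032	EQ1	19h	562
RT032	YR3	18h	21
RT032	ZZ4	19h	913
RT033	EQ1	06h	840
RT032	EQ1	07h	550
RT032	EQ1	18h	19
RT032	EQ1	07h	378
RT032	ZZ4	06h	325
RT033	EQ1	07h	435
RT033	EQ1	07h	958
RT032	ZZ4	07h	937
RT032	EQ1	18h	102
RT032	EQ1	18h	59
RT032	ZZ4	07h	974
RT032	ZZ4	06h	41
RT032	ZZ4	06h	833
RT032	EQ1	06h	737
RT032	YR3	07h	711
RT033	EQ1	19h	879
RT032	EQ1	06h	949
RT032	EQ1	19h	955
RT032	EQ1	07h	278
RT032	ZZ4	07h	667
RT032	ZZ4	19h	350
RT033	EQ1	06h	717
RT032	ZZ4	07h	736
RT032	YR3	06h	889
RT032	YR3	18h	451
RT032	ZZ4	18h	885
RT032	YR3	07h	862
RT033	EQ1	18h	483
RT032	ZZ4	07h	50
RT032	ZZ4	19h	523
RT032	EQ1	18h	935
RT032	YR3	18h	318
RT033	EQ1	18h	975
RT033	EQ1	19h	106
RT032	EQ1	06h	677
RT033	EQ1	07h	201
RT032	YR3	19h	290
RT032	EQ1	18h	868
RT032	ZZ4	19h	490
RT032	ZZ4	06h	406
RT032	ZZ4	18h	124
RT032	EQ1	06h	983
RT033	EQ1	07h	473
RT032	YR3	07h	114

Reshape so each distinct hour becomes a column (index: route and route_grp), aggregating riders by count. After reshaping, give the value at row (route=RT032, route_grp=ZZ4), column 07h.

5

Rows with route=RT032, route_grp=ZZ4 and hour=07h: riders values are 937, 974, 667, 736, 50.
5 rows match — count = 5.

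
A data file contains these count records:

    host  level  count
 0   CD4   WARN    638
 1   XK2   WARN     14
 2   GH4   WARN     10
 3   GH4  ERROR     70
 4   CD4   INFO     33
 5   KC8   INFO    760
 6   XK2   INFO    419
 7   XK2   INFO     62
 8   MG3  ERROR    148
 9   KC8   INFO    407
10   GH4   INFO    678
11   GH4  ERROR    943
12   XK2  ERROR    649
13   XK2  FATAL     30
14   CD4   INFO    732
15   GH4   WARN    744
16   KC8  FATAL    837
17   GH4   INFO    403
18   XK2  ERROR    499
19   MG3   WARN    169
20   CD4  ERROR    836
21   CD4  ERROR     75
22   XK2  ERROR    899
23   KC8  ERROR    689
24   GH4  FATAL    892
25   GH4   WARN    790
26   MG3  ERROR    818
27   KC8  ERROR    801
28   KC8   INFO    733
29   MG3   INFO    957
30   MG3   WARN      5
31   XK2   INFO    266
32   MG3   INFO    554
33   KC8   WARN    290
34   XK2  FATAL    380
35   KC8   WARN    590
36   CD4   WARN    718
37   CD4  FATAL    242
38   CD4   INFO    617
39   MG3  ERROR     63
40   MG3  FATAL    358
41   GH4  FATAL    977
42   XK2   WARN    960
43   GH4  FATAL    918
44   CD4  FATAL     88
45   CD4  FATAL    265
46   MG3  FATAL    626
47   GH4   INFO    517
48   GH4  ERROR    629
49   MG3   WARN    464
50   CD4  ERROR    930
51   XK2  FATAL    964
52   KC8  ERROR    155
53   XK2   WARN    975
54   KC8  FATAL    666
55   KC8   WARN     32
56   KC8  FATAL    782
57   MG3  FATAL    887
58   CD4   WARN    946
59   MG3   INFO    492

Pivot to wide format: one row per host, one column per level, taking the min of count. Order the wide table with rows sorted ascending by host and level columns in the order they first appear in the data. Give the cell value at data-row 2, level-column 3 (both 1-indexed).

With rows sorted ascending by host, row 2 is host=GH4. level columns in first-appearance order: WARN, ERROR, INFO, FATAL; column 3 is INFO.
Long rows with host=GH4, level=INFO: min(678, 403, 517) = 403.

403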